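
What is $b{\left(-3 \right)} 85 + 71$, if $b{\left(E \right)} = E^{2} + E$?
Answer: $581$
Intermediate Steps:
$b{\left(E \right)} = E + E^{2}$
$b{\left(-3 \right)} 85 + 71 = - 3 \left(1 - 3\right) 85 + 71 = \left(-3\right) \left(-2\right) 85 + 71 = 6 \cdot 85 + 71 = 510 + 71 = 581$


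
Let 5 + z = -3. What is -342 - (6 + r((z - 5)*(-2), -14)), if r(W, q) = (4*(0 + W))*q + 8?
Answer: 1100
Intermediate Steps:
z = -8 (z = -5 - 3 = -8)
r(W, q) = 8 + 4*W*q (r(W, q) = (4*W)*q + 8 = 4*W*q + 8 = 8 + 4*W*q)
-342 - (6 + r((z - 5)*(-2), -14)) = -342 - (6 + (8 + 4*((-8 - 5)*(-2))*(-14))) = -342 - (6 + (8 + 4*(-13*(-2))*(-14))) = -342 - (6 + (8 + 4*26*(-14))) = -342 - (6 + (8 - 1456)) = -342 - (6 - 1448) = -342 - 1*(-1442) = -342 + 1442 = 1100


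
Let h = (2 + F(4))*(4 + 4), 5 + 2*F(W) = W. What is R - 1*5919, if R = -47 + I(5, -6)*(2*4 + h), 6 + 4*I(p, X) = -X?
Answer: -5966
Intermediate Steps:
F(W) = -5/2 + W/2
h = 12 (h = (2 + (-5/2 + (½)*4))*(4 + 4) = (2 + (-5/2 + 2))*8 = (2 - ½)*8 = (3/2)*8 = 12)
I(p, X) = -3/2 - X/4 (I(p, X) = -3/2 + (-X)/4 = -3/2 - X/4)
R = -47 (R = -47 + (-3/2 - ¼*(-6))*(2*4 + 12) = -47 + (-3/2 + 3/2)*(8 + 12) = -47 + 0*20 = -47 + 0 = -47)
R - 1*5919 = -47 - 1*5919 = -47 - 5919 = -5966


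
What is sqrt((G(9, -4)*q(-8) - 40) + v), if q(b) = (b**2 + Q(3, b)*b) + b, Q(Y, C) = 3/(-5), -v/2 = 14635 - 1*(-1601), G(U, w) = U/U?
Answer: 4*I*sqrt(50705)/5 ≈ 180.14*I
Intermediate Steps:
G(U, w) = 1
v = -32472 (v = -2*(14635 - 1*(-1601)) = -2*(14635 + 1601) = -2*16236 = -32472)
Q(Y, C) = -3/5 (Q(Y, C) = 3*(-1/5) = -3/5)
q(b) = b**2 + 2*b/5 (q(b) = (b**2 - 3*b/5) + b = b**2 + 2*b/5)
sqrt((G(9, -4)*q(-8) - 40) + v) = sqrt((1*((1/5)*(-8)*(2 + 5*(-8))) - 40) - 32472) = sqrt((1*((1/5)*(-8)*(2 - 40)) - 40) - 32472) = sqrt((1*((1/5)*(-8)*(-38)) - 40) - 32472) = sqrt((1*(304/5) - 40) - 32472) = sqrt((304/5 - 40) - 32472) = sqrt(104/5 - 32472) = sqrt(-162256/5) = 4*I*sqrt(50705)/5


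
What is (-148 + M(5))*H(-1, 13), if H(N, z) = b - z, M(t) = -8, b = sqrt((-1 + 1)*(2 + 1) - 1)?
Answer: 2028 - 156*I ≈ 2028.0 - 156.0*I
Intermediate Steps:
b = I (b = sqrt(0*3 - 1) = sqrt(0 - 1) = sqrt(-1) = I ≈ 1.0*I)
H(N, z) = I - z
(-148 + M(5))*H(-1, 13) = (-148 - 8)*(I - 1*13) = -156*(I - 13) = -156*(-13 + I) = 2028 - 156*I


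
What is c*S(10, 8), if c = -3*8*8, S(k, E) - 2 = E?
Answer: -1920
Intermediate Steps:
S(k, E) = 2 + E
c = -192 (c = -24*8 = -192)
c*S(10, 8) = -192*(2 + 8) = -192*10 = -1920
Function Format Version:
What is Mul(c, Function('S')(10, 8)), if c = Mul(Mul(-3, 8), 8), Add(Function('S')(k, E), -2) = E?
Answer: -1920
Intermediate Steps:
Function('S')(k, E) = Add(2, E)
c = -192 (c = Mul(-24, 8) = -192)
Mul(c, Function('S')(10, 8)) = Mul(-192, Add(2, 8)) = Mul(-192, 10) = -1920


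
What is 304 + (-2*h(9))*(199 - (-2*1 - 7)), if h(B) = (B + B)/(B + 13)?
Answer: -400/11 ≈ -36.364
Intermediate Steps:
h(B) = 2*B/(13 + B) (h(B) = (2*B)/(13 + B) = 2*B/(13 + B))
304 + (-2*h(9))*(199 - (-2*1 - 7)) = 304 + (-4*9/(13 + 9))*(199 - (-2*1 - 7)) = 304 + (-4*9/22)*(199 - (-2 - 7)) = 304 + (-4*9/22)*(199 - 1*(-9)) = 304 + (-2*9/11)*(199 + 9) = 304 - 18/11*208 = 304 - 3744/11 = -400/11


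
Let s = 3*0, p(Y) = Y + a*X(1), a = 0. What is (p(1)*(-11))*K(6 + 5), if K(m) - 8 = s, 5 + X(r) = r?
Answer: -88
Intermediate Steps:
X(r) = -5 + r
p(Y) = Y (p(Y) = Y + 0*(-5 + 1) = Y + 0*(-4) = Y + 0 = Y)
s = 0
K(m) = 8 (K(m) = 8 + 0 = 8)
(p(1)*(-11))*K(6 + 5) = (1*(-11))*8 = -11*8 = -88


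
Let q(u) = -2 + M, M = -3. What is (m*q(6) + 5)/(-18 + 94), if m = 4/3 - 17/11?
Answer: 50/627 ≈ 0.079745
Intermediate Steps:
m = -7/33 (m = 4*(⅓) - 17*1/11 = 4/3 - 17/11 = -7/33 ≈ -0.21212)
q(u) = -5 (q(u) = -2 - 3 = -5)
(m*q(6) + 5)/(-18 + 94) = (-7/33*(-5) + 5)/(-18 + 94) = (35/33 + 5)/76 = (1/76)*(200/33) = 50/627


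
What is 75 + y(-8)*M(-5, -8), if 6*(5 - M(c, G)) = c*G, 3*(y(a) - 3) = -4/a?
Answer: 1255/18 ≈ 69.722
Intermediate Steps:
y(a) = 3 - 4/(3*a) (y(a) = 3 + (-4/a)/3 = 3 - 4/(3*a))
M(c, G) = 5 - G*c/6 (M(c, G) = 5 - c*G/6 = 5 - G*c/6)
75 + y(-8)*M(-5, -8) = 75 + (3 - 4/3/(-8))*(5 - ⅙*(-8)*(-5)) = 75 + (3 - 4/3*(-⅛))*(5 - 20/3) = 75 + (3 + ⅙)*(-5/3) = 75 + (19/6)*(-5/3) = 75 - 95/18 = 1255/18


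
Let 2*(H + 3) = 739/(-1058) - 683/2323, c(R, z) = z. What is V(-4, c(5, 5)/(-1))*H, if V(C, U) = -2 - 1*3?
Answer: 3736025/213716 ≈ 17.481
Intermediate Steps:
H = -747205/213716 (H = -3 + (739/(-1058) - 683/2323)/2 = -3 + (739*(-1/1058) - 683*1/2323)/2 = -3 + (-739/1058 - 683/2323)/2 = -3 + (1/2)*(-106057/106858) = -3 - 106057/213716 = -747205/213716 ≈ -3.4963)
V(C, U) = -5 (V(C, U) = -2 - 3 = -5)
V(-4, c(5, 5)/(-1))*H = -5*(-747205/213716) = 3736025/213716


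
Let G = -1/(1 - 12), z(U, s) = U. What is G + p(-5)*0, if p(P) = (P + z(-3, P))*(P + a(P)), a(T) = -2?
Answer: 1/11 ≈ 0.090909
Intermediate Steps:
p(P) = (-3 + P)*(-2 + P) (p(P) = (P - 3)*(P - 2) = (-3 + P)*(-2 + P))
G = 1/11 (G = -1/(-11) = -1*(-1/11) = 1/11 ≈ 0.090909)
G + p(-5)*0 = 1/11 + (6 + (-5)² - 5*(-5))*0 = 1/11 + (6 + 25 + 25)*0 = 1/11 + 56*0 = 1/11 + 0 = 1/11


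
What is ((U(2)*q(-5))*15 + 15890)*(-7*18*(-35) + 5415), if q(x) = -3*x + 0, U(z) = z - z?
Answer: 156119250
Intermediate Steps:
U(z) = 0
q(x) = -3*x
((U(2)*q(-5))*15 + 15890)*(-7*18*(-35) + 5415) = ((0*(-3*(-5)))*15 + 15890)*(-7*18*(-35) + 5415) = ((0*15)*15 + 15890)*(-126*(-35) + 5415) = (0*15 + 15890)*(4410 + 5415) = (0 + 15890)*9825 = 15890*9825 = 156119250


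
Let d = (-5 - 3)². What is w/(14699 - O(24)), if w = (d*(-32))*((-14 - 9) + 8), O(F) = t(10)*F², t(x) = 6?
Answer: 30720/11243 ≈ 2.7324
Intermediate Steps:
d = 64 (d = (-8)² = 64)
O(F) = 6*F²
w = 30720 (w = (64*(-32))*((-14 - 9) + 8) = -2048*(-23 + 8) = -2048*(-15) = 30720)
w/(14699 - O(24)) = 30720/(14699 - 6*24²) = 30720/(14699 - 6*576) = 30720/(14699 - 1*3456) = 30720/(14699 - 3456) = 30720/11243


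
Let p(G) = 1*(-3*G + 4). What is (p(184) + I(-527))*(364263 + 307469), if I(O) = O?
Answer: -722111900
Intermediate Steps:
p(G) = 4 - 3*G (p(G) = 1*(4 - 3*G) = 4 - 3*G)
(p(184) + I(-527))*(364263 + 307469) = ((4 - 3*184) - 527)*(364263 + 307469) = ((4 - 552) - 527)*671732 = (-548 - 527)*671732 = -1075*671732 = -722111900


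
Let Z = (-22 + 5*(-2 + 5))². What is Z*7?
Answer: 343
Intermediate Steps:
Z = 49 (Z = (-22 + 5*3)² = (-22 + 15)² = (-7)² = 49)
Z*7 = 49*7 = 343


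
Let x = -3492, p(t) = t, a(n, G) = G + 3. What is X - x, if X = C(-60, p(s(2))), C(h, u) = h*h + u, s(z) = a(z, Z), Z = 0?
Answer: 7095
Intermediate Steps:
a(n, G) = 3 + G
s(z) = 3 (s(z) = 3 + 0 = 3)
C(h, u) = u + h**2 (C(h, u) = h**2 + u = u + h**2)
X = 3603 (X = 3 + (-60)**2 = 3 + 3600 = 3603)
X - x = 3603 - 1*(-3492) = 3603 + 3492 = 7095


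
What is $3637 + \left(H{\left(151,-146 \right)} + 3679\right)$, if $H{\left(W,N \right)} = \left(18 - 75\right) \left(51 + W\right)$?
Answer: $-4198$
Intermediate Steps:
$H{\left(W,N \right)} = -2907 - 57 W$ ($H{\left(W,N \right)} = - 57 \left(51 + W\right) = -2907 - 57 W$)
$3637 + \left(H{\left(151,-146 \right)} + 3679\right) = 3637 + \left(\left(-2907 - 8607\right) + 3679\right) = 3637 + \left(-11514 + 3679\right) = 3637 - 7835 = -4198$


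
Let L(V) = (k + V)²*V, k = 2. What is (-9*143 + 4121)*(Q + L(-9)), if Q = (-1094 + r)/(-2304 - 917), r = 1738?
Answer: -4027411570/3221 ≈ -1.2504e+6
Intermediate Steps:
Q = -644/3221 (Q = (-1094 + 1738)/(-2304 - 917) = 644/(-3221) = 644*(-1/3221) = -644/3221 ≈ -0.19994)
L(V) = V*(2 + V)² (L(V) = (2 + V)²*V = V*(2 + V)²)
(-9*143 + 4121)*(Q + L(-9)) = (-9*143 + 4121)*(-644/3221 - 9*(2 - 9)²) = (-1287 + 4121)*(-644/3221 - 9*(-7)²) = 2834*(-644/3221 - 9*49) = 2834*(-644/3221 - 441) = 2834*(-1421105/3221) = -4027411570/3221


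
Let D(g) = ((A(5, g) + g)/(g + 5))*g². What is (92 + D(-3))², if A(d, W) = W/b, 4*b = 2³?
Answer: 82369/16 ≈ 5148.1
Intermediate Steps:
b = 2 (b = (¼)*2³ = (¼)*8 = 2)
A(d, W) = W/2
D(g) = 3*g³/(2*(5 + g)) (D(g) = ((g/2 + g)/(g + 5))*g² = ((3*g/2)/(5 + g))*g² = (3*g/(2*(5 + g)))*g² = 3*g³/(2*(5 + g)))
(92 + D(-3))² = (92 + (3/2)*(-3)³/(5 - 3))² = (92 + (3/2)*(-27)/2)² = (92 + (3/2)*(-27)*(½))² = (92 - 81/4)² = (287/4)² = 82369/16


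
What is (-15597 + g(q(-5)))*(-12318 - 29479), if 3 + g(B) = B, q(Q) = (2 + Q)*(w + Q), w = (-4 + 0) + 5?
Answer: 651531636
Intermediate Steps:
w = 1 (w = -4 + 5 = 1)
q(Q) = (1 + Q)*(2 + Q) (q(Q) = (2 + Q)*(1 + Q) = (1 + Q)*(2 + Q))
g(B) = -3 + B
(-15597 + g(q(-5)))*(-12318 - 29479) = (-15597 + (-3 + (2 + (-5)² + 3*(-5))))*(-12318 - 29479) = (-15597 + (-3 + (2 + 25 - 15)))*(-41797) = (-15597 + (-3 + 12))*(-41797) = (-15597 + 9)*(-41797) = -15588*(-41797) = 651531636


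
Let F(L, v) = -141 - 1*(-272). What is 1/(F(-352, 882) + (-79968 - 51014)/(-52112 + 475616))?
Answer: 211752/27674021 ≈ 0.0076516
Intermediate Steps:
F(L, v) = 131 (F(L, v) = -141 + 272 = 131)
1/(F(-352, 882) + (-79968 - 51014)/(-52112 + 475616)) = 1/(131 + (-79968 - 51014)/(-52112 + 475616)) = 1/(131 - 130982/423504) = 1/(131 - 130982*1/423504) = 1/(131 - 65491/211752) = 1/(27674021/211752) = 211752/27674021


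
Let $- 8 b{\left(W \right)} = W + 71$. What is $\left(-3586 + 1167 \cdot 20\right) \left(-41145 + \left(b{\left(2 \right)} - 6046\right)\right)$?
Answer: $- \frac{3729565077}{4} \approx -9.3239 \cdot 10^{8}$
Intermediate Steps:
$b{\left(W \right)} = - \frac{71}{8} - \frac{W}{8}$ ($b{\left(W \right)} = - \frac{W + 71}{8} = - \frac{71 + W}{8} = - \frac{71}{8} - \frac{W}{8}$)
$\left(-3586 + 1167 \cdot 20\right) \left(-41145 + \left(b{\left(2 \right)} - 6046\right)\right) = \left(-3586 + 1167 \cdot 20\right) \left(-41145 - \frac{48441}{8}\right) = \left(-3586 + 23340\right) \left(-41145 - \frac{48441}{8}\right) = 19754 \left(-41145 - \frac{48441}{8}\right) = 19754 \left(- \frac{377601}{8}\right) = - \frac{3729565077}{4}$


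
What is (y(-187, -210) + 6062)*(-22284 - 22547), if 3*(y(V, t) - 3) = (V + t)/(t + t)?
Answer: -342611816807/1260 ≈ -2.7191e+8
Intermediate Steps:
y(V, t) = 3 + (V + t)/(6*t) (y(V, t) = 3 + ((V + t)/(t + t))/3 = 3 + ((V + t)/((2*t)))/3 = 3 + ((V + t)*(1/(2*t)))/3 = 3 + ((V + t)/(2*t))/3 = 3 + (V + t)/(6*t))
(y(-187, -210) + 6062)*(-22284 - 22547) = ((1/6)*(-187 + 19*(-210))/(-210) + 6062)*(-22284 - 22547) = ((1/6)*(-1/210)*(-187 - 3990) + 6062)*(-44831) = ((1/6)*(-1/210)*(-4177) + 6062)*(-44831) = (4177/1260 + 6062)*(-44831) = (7642297/1260)*(-44831) = -342611816807/1260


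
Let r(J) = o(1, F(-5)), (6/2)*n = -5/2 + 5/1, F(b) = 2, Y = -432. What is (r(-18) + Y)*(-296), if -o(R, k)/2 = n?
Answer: 385096/3 ≈ 1.2837e+5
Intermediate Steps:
n = ⅚ (n = (-5/2 + 5/1)/3 = (-5*½ + 5*1)/3 = (-5/2 + 5)/3 = (⅓)*(5/2) = ⅚ ≈ 0.83333)
o(R, k) = -5/3 (o(R, k) = -2*⅚ = -5/3)
r(J) = -5/3
(r(-18) + Y)*(-296) = (-5/3 - 432)*(-296) = -1301/3*(-296) = 385096/3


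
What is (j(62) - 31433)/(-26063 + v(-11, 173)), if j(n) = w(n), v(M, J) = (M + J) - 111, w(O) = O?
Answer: 31371/26012 ≈ 1.2060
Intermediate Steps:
v(M, J) = -111 + J + M (v(M, J) = (J + M) - 111 = -111 + J + M)
j(n) = n
(j(62) - 31433)/(-26063 + v(-11, 173)) = (62 - 31433)/(-26063 + (-111 + 173 - 11)) = -31371/(-26063 + 51) = -31371/(-26012) = -31371*(-1/26012) = 31371/26012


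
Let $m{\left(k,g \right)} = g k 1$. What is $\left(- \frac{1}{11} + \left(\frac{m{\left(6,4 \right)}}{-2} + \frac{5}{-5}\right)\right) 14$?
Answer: $- \frac{2016}{11} \approx -183.27$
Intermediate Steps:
$m{\left(k,g \right)} = g k$
$\left(- \frac{1}{11} + \left(\frac{m{\left(6,4 \right)}}{-2} + \frac{5}{-5}\right)\right) 14 = \left(- \frac{1}{11} + \left(\frac{4 \cdot 6}{-2} + \frac{5}{-5}\right)\right) 14 = \left(\left(-1\right) \frac{1}{11} + \left(24 \left(- \frac{1}{2}\right) + 5 \left(- \frac{1}{5}\right)\right)\right) 14 = \left(- \frac{1}{11} - 13\right) 14 = \left(- \frac{144}{11}\right) 14 = - \frac{2016}{11}$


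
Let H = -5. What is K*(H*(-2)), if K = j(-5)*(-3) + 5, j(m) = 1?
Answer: 20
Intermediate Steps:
K = 2 (K = 1*(-3) + 5 = -3 + 5 = 2)
K*(H*(-2)) = 2*(-5*(-2)) = 2*10 = 20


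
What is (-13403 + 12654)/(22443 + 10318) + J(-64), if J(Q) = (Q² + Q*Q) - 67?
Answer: 266182376/32761 ≈ 8125.0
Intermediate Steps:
J(Q) = -67 + 2*Q² (J(Q) = (Q² + Q²) - 67 = 2*Q² - 67 = -67 + 2*Q²)
(-13403 + 12654)/(22443 + 10318) + J(-64) = (-13403 + 12654)/(22443 + 10318) + (-67 + 2*(-64)²) = -749/32761 + (-67 + 2*4096) = -749*1/32761 + (-67 + 8192) = -749/32761 + 8125 = 266182376/32761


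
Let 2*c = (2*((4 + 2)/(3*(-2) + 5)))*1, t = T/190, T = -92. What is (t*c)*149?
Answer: 41124/95 ≈ 432.88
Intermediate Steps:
t = -46/95 (t = -92/190 = -92*1/190 = -46/95 ≈ -0.48421)
c = -6 (c = ((2*((4 + 2)/(3*(-2) + 5)))*1)/2 = ((2*(6/(-6 + 5)))*1)/2 = ((2*(6/(-1)))*1)/2 = ((2*(6*(-1)))*1)/2 = ((2*(-6))*1)/2 = (-12*1)/2 = (½)*(-12) = -6)
(t*c)*149 = -46/95*(-6)*149 = (276/95)*149 = 41124/95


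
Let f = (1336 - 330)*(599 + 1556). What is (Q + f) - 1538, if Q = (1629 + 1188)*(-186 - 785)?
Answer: -568915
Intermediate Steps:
f = 2167930 (f = 1006*2155 = 2167930)
Q = -2735307 (Q = 2817*(-971) = -2735307)
(Q + f) - 1538 = (-2735307 + 2167930) - 1538 = -567377 - 1538 = -568915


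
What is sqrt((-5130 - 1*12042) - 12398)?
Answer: I*sqrt(29570) ≈ 171.96*I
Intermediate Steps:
sqrt((-5130 - 1*12042) - 12398) = sqrt((-5130 - 12042) - 12398) = sqrt(-17172 - 12398) = sqrt(-29570) = I*sqrt(29570)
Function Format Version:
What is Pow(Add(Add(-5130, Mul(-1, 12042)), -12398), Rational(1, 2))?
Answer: Mul(I, Pow(29570, Rational(1, 2))) ≈ Mul(171.96, I)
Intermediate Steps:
Pow(Add(Add(-5130, Mul(-1, 12042)), -12398), Rational(1, 2)) = Pow(Add(Add(-5130, -12042), -12398), Rational(1, 2)) = Pow(Add(-17172, -12398), Rational(1, 2)) = Pow(-29570, Rational(1, 2)) = Mul(I, Pow(29570, Rational(1, 2)))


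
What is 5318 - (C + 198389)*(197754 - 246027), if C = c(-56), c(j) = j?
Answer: 9574134227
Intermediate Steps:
C = -56
5318 - (C + 198389)*(197754 - 246027) = 5318 - (-56 + 198389)*(197754 - 246027) = 5318 - 198333*(-48273) = 5318 - 1*(-9574128909) = 5318 + 9574128909 = 9574134227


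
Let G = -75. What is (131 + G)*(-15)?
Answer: -840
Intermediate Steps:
(131 + G)*(-15) = (131 - 75)*(-15) = 56*(-15) = -840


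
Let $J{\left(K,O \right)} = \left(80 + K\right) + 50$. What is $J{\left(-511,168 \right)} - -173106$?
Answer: $172725$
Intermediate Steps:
$J{\left(K,O \right)} = 130 + K$
$J{\left(-511,168 \right)} - -173106 = \left(130 - 511\right) - -173106 = -381 + 173106 = 172725$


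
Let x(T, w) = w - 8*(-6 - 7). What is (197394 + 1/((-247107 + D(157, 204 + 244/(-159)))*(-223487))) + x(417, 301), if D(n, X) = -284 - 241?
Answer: 10946697642142417/55342532784 ≈ 1.9780e+5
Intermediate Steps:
x(T, w) = 104 + w (x(T, w) = w - 8*(-13) = w - 1*(-104) = w + 104 = 104 + w)
D(n, X) = -525
(197394 + 1/((-247107 + D(157, 204 + 244/(-159)))*(-223487))) + x(417, 301) = (197394 + 1/(-247107 - 525*(-223487))) + (104 + 301) = (197394 - 1/223487/(-247632)) + 405 = (197394 - 1/247632*(-1/223487)) + 405 = (197394 + 1/55342532784) + 405 = 10924283916364897/55342532784 + 405 = 10946697642142417/55342532784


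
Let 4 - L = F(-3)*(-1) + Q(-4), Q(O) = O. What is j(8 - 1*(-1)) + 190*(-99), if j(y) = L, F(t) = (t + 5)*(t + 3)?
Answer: -18802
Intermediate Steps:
F(t) = (3 + t)*(5 + t) (F(t) = (5 + t)*(3 + t) = (3 + t)*(5 + t))
L = 8 (L = 4 - ((15 + (-3)² + 8*(-3))*(-1) - 4) = 4 - ((15 + 9 - 24)*(-1) - 4) = 4 - (0*(-1) - 4) = 4 - (0 - 4) = 4 - 1*(-4) = 4 + 4 = 8)
j(y) = 8
j(8 - 1*(-1)) + 190*(-99) = 8 + 190*(-99) = 8 - 18810 = -18802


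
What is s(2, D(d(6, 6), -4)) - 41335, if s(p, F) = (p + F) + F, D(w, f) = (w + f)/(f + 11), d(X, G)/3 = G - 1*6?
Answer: -289339/7 ≈ -41334.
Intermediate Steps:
d(X, G) = -18 + 3*G (d(X, G) = 3*(G - 1*6) = 3*(G - 6) = 3*(-6 + G) = -18 + 3*G)
D(w, f) = (f + w)/(11 + f)
s(p, F) = p + 2*F (s(p, F) = (F + p) + F = p + 2*F)
s(2, D(d(6, 6), -4)) - 41335 = (2 + 2*((-4 + (-18 + 3*6))/(11 - 4))) - 41335 = (2 + 2*((-4 + (-18 + 18))/7)) - 41335 = (2 + 2*((-4 + 0)/7)) - 41335 = (2 + 2*((⅐)*(-4))) - 41335 = (2 + 2*(-4/7)) - 41335 = (2 - 8/7) - 41335 = 6/7 - 41335 = -289339/7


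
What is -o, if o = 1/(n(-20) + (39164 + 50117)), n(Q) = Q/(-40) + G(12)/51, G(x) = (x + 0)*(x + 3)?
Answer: -34/3035691 ≈ -1.1200e-5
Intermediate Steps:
G(x) = x*(3 + x)
n(Q) = 60/17 - Q/40 (n(Q) = Q/(-40) + (12*(3 + 12))/51 = Q*(-1/40) + (12*15)*(1/51) = -Q/40 + 180*(1/51) = -Q/40 + 60/17 = 60/17 - Q/40)
o = 34/3035691 (o = 1/((60/17 - 1/40*(-20)) + (39164 + 50117)) = 1/((60/17 + ½) + 89281) = 1/(137/34 + 89281) = 1/(3035691/34) = 34/3035691 ≈ 1.1200e-5)
-o = -1*34/3035691 = -34/3035691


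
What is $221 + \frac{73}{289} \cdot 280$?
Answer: $\frac{84309}{289} \approx 291.73$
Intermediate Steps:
$221 + \frac{73}{289} \cdot 280 = 221 + \frac{20440}{289} = \frac{84309}{289}$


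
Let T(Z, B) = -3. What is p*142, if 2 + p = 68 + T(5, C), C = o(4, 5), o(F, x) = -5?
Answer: 8946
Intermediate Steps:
C = -5
p = 63 (p = -2 + (68 - 3) = -2 + 65 = 63)
p*142 = 63*142 = 8946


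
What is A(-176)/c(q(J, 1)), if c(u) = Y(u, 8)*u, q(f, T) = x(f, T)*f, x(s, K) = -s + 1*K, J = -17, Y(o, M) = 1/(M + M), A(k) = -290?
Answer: 2320/153 ≈ 15.163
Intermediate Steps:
Y(o, M) = 1/(2*M)
x(s, K) = K - s (x(s, K) = -s + K = K - s)
q(f, T) = f*(T - f) (q(f, T) = (T - f)*f = f*(T - f))
c(u) = u/16 (c(u) = ((1/2)/8)*u = ((1/2)*(1/8))*u = u/16)
A(-176)/c(q(J, 1)) = -290*(-16/(17*(1 - 1*(-17)))) = -290*(-16/(17*(1 + 17))) = -290/((-17*18)/16) = -290/((1/16)*(-306)) = -290/(-153/8) = -290*(-8/153) = 2320/153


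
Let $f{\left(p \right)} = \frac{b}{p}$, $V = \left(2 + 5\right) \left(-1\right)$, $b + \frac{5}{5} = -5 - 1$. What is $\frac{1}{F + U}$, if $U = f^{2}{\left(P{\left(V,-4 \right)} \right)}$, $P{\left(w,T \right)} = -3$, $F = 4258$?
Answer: $\frac{9}{38371} \approx 0.00023455$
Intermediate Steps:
$b = -7$ ($b = -1 - 6 = -7$)
$V = -7$ ($V = 7 \left(-1\right) = -7$)
$f{\left(p \right)} = - \frac{7}{p}$
$U = \frac{49}{9}$ ($U = \left(- \frac{7}{-3}\right)^{2} = \left(\left(-7\right) \left(- \frac{1}{3}\right)\right)^{2} = \left(\frac{7}{3}\right)^{2} = \frac{49}{9} \approx 5.4444$)
$\frac{1}{F + U} = \frac{1}{4258 + \frac{49}{9}} = \frac{1}{\frac{38371}{9}} = \frac{9}{38371}$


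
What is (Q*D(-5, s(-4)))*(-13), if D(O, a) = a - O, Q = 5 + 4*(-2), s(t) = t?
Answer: 39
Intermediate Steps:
Q = -3 (Q = 5 - 8 = -3)
(Q*D(-5, s(-4)))*(-13) = -3*(-4 - 1*(-5))*(-13) = -3*(-4 + 5)*(-13) = -3*1*(-13) = -3*(-13) = 39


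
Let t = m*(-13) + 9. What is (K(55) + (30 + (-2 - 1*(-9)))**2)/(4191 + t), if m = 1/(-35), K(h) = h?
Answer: 49840/147013 ≈ 0.33902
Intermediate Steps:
m = -1/35 ≈ -0.028571
t = 328/35 (t = -1/35*(-13) + 9 = 13/35 + 9 = 328/35 ≈ 9.3714)
(K(55) + (30 + (-2 - 1*(-9)))**2)/(4191 + t) = (55 + (30 + (-2 - 1*(-9)))**2)/(4191 + 328/35) = (55 + (30 + (-2 + 9))**2)/(147013/35) = (55 + (30 + 7)**2)*(35/147013) = (55 + 37**2)*(35/147013) = (55 + 1369)*(35/147013) = 1424*(35/147013) = 49840/147013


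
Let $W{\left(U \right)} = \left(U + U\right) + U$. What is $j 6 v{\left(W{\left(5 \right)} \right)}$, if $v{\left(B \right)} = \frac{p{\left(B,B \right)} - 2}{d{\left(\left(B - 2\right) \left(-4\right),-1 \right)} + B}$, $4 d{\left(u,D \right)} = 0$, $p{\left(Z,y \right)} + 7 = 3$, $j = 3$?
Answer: $- \frac{36}{5} \approx -7.2$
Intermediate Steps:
$p{\left(Z,y \right)} = -4$ ($p{\left(Z,y \right)} = -7 + 3 = -4$)
$W{\left(U \right)} = 3 U$ ($W{\left(U \right)} = 2 U + U = 3 U$)
$d{\left(u,D \right)} = 0$ ($d{\left(u,D \right)} = \frac{1}{4} \cdot 0 = 0$)
$v{\left(B \right)} = - \frac{6}{B}$ ($v{\left(B \right)} = \frac{-4 - 2}{0 + B} = - \frac{6}{B}$)
$j 6 v{\left(W{\left(5 \right)} \right)} = 3 \cdot 6 \left(- \frac{6}{3 \cdot 5}\right) = 18 \left(- \frac{6}{15}\right) = 18 \left(\left(-6\right) \frac{1}{15}\right) = 18 \left(- \frac{2}{5}\right) = - \frac{36}{5}$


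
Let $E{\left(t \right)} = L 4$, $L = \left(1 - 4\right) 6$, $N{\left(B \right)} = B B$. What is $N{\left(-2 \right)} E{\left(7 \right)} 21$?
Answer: $-6048$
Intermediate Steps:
$N{\left(B \right)} = B^{2}$
$L = -18$ ($L = \left(-3\right) 6 = -18$)
$E{\left(t \right)} = -72$ ($E{\left(t \right)} = \left(-18\right) 4 = -72$)
$N{\left(-2 \right)} E{\left(7 \right)} 21 = \left(-2\right)^{2} \left(-72\right) 21 = 4 \left(-72\right) 21 = \left(-288\right) 21 = -6048$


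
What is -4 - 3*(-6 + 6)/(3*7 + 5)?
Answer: -4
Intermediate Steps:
-4 - 3*(-6 + 6)/(3*7 + 5) = -4 - 0/(21 + 5) = -4 - 0/26 = -4 - 3*0 = -4 + 0 = -4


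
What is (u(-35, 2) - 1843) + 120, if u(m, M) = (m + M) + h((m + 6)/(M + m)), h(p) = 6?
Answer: -1750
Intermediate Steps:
u(m, M) = 6 + M + m (u(m, M) = (m + M) + 6 = (M + m) + 6 = 6 + M + m)
(u(-35, 2) - 1843) + 120 = ((6 + 2 - 35) - 1843) + 120 = (-27 - 1843) + 120 = -1870 + 120 = -1750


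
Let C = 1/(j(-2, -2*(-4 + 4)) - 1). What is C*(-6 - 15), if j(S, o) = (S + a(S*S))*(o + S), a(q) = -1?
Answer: -21/5 ≈ -4.2000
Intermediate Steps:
j(S, o) = (-1 + S)*(S + o) (j(S, o) = (S - 1)*(o + S) = (-1 + S)*(S + o))
C = ⅕ (C = 1/(((-2)² - 1*(-2) - (-2)*(-4 + 4) - (-4)*(-4 + 4)) - 1) = 1/((4 + 2 - (-2)*0 - (-4)*0) - 1) = 1/((4 + 2 - 1*0 - 2*0) - 1) = 1/((4 + 2 + 0 + 0) - 1) = 1/(6 - 1) = 1/5 = ⅕ ≈ 0.20000)
C*(-6 - 15) = (-6 - 15)/5 = (⅕)*(-21) = -21/5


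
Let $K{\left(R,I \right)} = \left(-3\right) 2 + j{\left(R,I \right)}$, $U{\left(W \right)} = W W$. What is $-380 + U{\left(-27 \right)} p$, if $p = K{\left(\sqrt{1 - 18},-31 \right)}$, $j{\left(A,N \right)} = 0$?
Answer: $-4754$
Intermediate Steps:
$U{\left(W \right)} = W^{2}$
$K{\left(R,I \right)} = -6$ ($K{\left(R,I \right)} = \left(-3\right) 2 + 0 = -6 + 0 = -6$)
$p = -6$
$-380 + U{\left(-27 \right)} p = -380 + \left(-27\right)^{2} \left(-6\right) = -380 + 729 \left(-6\right) = -380 - 4374 = -4754$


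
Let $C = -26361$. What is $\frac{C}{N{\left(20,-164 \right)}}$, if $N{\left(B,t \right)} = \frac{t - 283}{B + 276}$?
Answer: $\frac{2600952}{149} \approx 17456.0$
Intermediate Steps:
$N{\left(B,t \right)} = \frac{-283 + t}{276 + B}$
$\frac{C}{N{\left(20,-164 \right)}} = - \frac{26361}{\frac{1}{276 + 20} \left(-283 - 164\right)} = - \frac{26361}{\frac{1}{296} \left(-447\right)} = - \frac{26361}{- \frac{447}{296}} = \left(-26361\right) \left(- \frac{296}{447}\right) = \frac{2600952}{149}$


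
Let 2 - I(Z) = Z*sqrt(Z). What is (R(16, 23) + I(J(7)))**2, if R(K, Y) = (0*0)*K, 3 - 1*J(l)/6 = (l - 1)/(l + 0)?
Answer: 730372/343 - 1080*sqrt(70)/49 ≈ 1945.0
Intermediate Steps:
J(l) = 18 - 6*(-1 + l)/l (J(l) = 18 - 6*(l - 1)/(l + 0) = 18 - 6*(-1 + l)/l)
R(K, Y) = 0 (R(K, Y) = 0*K = 0)
I(Z) = 2 - Z**(3/2) (I(Z) = 2 - Z*sqrt(Z) = 2 - Z**(3/2))
(R(16, 23) + I(J(7)))**2 = (0 + (2 - (12 + 6/7)**(3/2)))**2 = (0 + (2 - (90/7)**(3/2)))**2 = (0 + (2 - 270*sqrt(70)/49))**2 = (2 - 270*sqrt(70)/49)**2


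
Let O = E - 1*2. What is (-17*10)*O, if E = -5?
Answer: 1190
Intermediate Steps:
O = -7 (O = -5 - 1*2 = -5 - 2 = -7)
(-17*10)*O = -17*10*(-7) = -170*(-7) = 1190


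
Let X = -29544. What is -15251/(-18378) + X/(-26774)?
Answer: 475644953/246026286 ≈ 1.9333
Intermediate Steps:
-15251/(-18378) + X/(-26774) = -15251/(-18378) - 29544/(-26774) = -15251*(-1/18378) - 29544*(-1/26774) = 15251/18378 + 14772/13387 = 475644953/246026286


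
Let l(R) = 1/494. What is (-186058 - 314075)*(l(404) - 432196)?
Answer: 106780807641459/494 ≈ 2.1616e+11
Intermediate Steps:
l(R) = 1/494
(-186058 - 314075)*(l(404) - 432196) = (-186058 - 314075)*(1/494 - 432196) = -500133*(-213504823/494) = 106780807641459/494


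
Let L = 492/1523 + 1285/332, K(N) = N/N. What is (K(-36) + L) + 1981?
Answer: 1004290951/505636 ≈ 1986.2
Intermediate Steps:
K(N) = 1
L = 2120399/505636 (L = 492*(1/1523) + 1285*(1/332) = 492/1523 + 1285/332 = 2120399/505636 ≈ 4.1935)
(K(-36) + L) + 1981 = (1 + 2120399/505636) + 1981 = 2626035/505636 + 1981 = 1004290951/505636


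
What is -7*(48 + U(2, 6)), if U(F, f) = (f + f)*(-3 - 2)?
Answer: 84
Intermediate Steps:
U(F, f) = -10*f (U(F, f) = (2*f)*(-5) = -10*f)
-7*(48 + U(2, 6)) = -7*(48 - 10*6) = -7*(48 - 60) = -7*(-12) = 84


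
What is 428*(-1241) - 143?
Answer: -531291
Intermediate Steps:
428*(-1241) - 143 = -531148 - 143 = -531291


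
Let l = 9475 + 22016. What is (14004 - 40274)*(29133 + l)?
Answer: -1592592480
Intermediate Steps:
l = 31491
(14004 - 40274)*(29133 + l) = (14004 - 40274)*(29133 + 31491) = -26270*60624 = -1592592480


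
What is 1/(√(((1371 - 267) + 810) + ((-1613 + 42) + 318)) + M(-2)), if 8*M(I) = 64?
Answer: -8/597 + √661/597 ≈ 0.029665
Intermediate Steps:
M(I) = 8 (M(I) = (⅛)*64 = 8)
1/(√(((1371 - 267) + 810) + ((-1613 + 42) + 318)) + M(-2)) = 1/(√(((1371 - 267) + 810) + ((-1613 + 42) + 318)) + 8) = 1/(√((1104 + 810) + (-1571 + 318)) + 8) = 1/(√(1914 - 1253) + 8) = 1/(√661 + 8) = 1/(8 + √661)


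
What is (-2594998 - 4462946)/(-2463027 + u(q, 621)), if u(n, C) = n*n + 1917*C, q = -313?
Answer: 7057944/1174601 ≈ 6.0088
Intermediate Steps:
u(n, C) = n² + 1917*C
(-2594998 - 4462946)/(-2463027 + u(q, 621)) = (-2594998 - 4462946)/(-2463027 + ((-313)² + 1917*621)) = -7057944/(-2463027 + (97969 + 1190457)) = -7057944/(-2463027 + 1288426) = -7057944/(-1174601) = -7057944*(-1/1174601) = 7057944/1174601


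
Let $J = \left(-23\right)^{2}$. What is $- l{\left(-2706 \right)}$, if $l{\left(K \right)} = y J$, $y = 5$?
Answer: $-2645$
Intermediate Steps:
$J = 529$
$l{\left(K \right)} = 2645$ ($l{\left(K \right)} = 5 \cdot 529 = 2645$)
$- l{\left(-2706 \right)} = \left(-1\right) 2645 = -2645$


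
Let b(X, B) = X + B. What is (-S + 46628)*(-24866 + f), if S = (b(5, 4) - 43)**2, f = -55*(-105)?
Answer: -868105952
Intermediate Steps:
b(X, B) = B + X
f = 5775
S = 1156 (S = ((4 + 5) - 43)**2 = (9 - 43)**2 = (-34)**2 = 1156)
(-S + 46628)*(-24866 + f) = (-1*1156 + 46628)*(-24866 + 5775) = (-1156 + 46628)*(-19091) = 45472*(-19091) = -868105952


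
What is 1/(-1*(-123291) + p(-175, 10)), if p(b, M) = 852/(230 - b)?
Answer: 135/16644569 ≈ 8.1108e-6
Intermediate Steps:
1/(-1*(-123291) + p(-175, 10)) = 1/(-1*(-123291) - 852/(-230 - 175)) = 1/(123291 - 852/(-405)) = 1/(123291 - 852*(-1/405)) = 1/(123291 + 284/135) = 1/(16644569/135) = 135/16644569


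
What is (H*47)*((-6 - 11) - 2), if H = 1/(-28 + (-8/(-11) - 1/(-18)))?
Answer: 176814/5389 ≈ 32.810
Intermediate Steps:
H = -198/5389 (H = 1/(-28 + (-8*(-1/11) - 1*(-1/18))) = 1/(-28 + (8/11 + 1/18)) = 1/(-28 + 155/198) = 1/(-5389/198) = -198/5389 ≈ -0.036741)
(H*47)*((-6 - 11) - 2) = (-198/5389*47)*((-6 - 11) - 2) = -9306*(-17 - 2)/5389 = -9306/5389*(-19) = 176814/5389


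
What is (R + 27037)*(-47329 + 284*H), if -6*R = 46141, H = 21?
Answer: -4801690565/6 ≈ -8.0028e+8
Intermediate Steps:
R = -46141/6 (R = -1/6*46141 = -46141/6 ≈ -7690.2)
(R + 27037)*(-47329 + 284*H) = (-46141/6 + 27037)*(-47329 + 284*21) = 116081*(-47329 + 5964)/6 = (116081/6)*(-41365) = -4801690565/6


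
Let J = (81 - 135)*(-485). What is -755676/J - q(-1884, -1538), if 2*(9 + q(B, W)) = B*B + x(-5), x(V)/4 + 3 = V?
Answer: -860744949/485 ≈ -1.7747e+6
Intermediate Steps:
x(V) = -12 + 4*V
q(B, W) = -25 + B²/2 (q(B, W) = -9 + (B*B + (-12 + 4*(-5)))/2 = -9 + (B² + (-12 - 20))/2 = -9 + (B² - 32)/2 = -9 + (-32 + B²)/2 = -9 + (-16 + B²/2) = -25 + B²/2)
J = 26190 (J = -54*(-485) = 26190)
-755676/J - q(-1884, -1538) = -755676/26190 - (-25 + (½)*(-1884)²) = -755676*1/26190 - (-25 + (½)*3549456) = -13994/485 - (-25 + 1774728) = -13994/485 - 1*1774703 = -13994/485 - 1774703 = -860744949/485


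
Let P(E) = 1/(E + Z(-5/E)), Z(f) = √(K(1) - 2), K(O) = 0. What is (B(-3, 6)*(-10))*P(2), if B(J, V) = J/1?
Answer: 10 - 5*I*√2 ≈ 10.0 - 7.0711*I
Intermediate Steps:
B(J, V) = J (B(J, V) = J*1 = J)
Z(f) = I*√2 (Z(f) = √(0 - 2) = √(-2) = I*√2)
P(E) = 1/(E + I*√2)
(B(-3, 6)*(-10))*P(2) = (-3*(-10))/(2 + I*√2) = 30/(2 + I*√2)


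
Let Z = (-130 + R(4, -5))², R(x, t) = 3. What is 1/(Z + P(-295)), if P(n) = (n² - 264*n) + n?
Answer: 1/180739 ≈ 5.5328e-6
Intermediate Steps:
P(n) = n² - 263*n
Z = 16129 (Z = (-130 + 3)² = (-127)² = 16129)
1/(Z + P(-295)) = 1/(16129 - 295*(-263 - 295)) = 1/(16129 - 295*(-558)) = 1/(16129 + 164610) = 1/180739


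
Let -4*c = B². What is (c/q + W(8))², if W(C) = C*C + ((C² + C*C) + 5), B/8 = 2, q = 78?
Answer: 58537801/1521 ≈ 38486.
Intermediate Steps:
B = 16 (B = 8*2 = 16)
c = -64 (c = -¼*16² = -¼*256 = -64)
W(C) = 5 + 3*C² (W(C) = C² + ((C² + C²) + 5) = C² + (2*C² + 5) = C² + (5 + 2*C²) = 5 + 3*C²)
(c/q + W(8))² = (-64/78 + (5 + 3*8²))² = (-64*1/78 + (5 + 3*64))² = (-32/39 + (5 + 192))² = (-32/39 + 197)² = (7651/39)² = 58537801/1521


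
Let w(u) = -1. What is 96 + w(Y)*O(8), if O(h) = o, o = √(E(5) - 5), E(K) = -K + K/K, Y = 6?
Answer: 96 - 3*I ≈ 96.0 - 3.0*I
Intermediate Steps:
E(K) = 1 - K (E(K) = -K + 1 = 1 - K)
o = 3*I (o = √((1 - 1*5) - 5) = √((1 - 5) - 5) = √(-4 - 5) = √(-9) = 3*I ≈ 3.0*I)
O(h) = 3*I
96 + w(Y)*O(8) = 96 - 3*I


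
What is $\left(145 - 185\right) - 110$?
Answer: $-150$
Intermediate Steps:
$\left(145 - 185\right) - 110 = -40 - 110 = -150$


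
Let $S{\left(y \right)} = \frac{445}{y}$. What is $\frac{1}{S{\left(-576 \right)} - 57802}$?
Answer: $- \frac{576}{33294397} \approx -1.73 \cdot 10^{-5}$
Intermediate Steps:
$\frac{1}{S{\left(-576 \right)} - 57802} = \frac{1}{\frac{445}{-576} - 57802} = \frac{1}{445 \left(- \frac{1}{576}\right) - 57802} = \frac{1}{- \frac{445}{576} - 57802} = \frac{1}{- \frac{33294397}{576}} = - \frac{576}{33294397}$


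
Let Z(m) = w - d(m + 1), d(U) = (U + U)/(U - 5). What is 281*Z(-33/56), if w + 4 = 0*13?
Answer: -275942/257 ≈ -1073.7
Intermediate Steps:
w = -4 (w = -4 + 0*13 = -4 + 0 = -4)
d(U) = 2*U/(-5 + U) (d(U) = (2*U)/(-5 + U) = 2*U/(-5 + U))
Z(m) = -4 - 2*(1 + m)/(-4 + m) (Z(m) = -4 - 2*(m + 1)/(-5 + (m + 1)) = -4 - 2*(1 + m)/(-5 + (1 + m)) = -4 - 2*(1 + m)/(-4 + m))
281*Z(-33/56) = 281*(2*(7 - (-99)/56)/(-4 - 33/56)) = 281*(2*(7 - (-99)/56)/(-4 - 33*1/56)) = 281*(2*(7 - 3*(-33/56))/(-4 - 33/56)) = 281*(2*(7 + 99/56)/(-257/56)) = 281*(2*(-56/257)*(491/56)) = 281*(-982/257) = -275942/257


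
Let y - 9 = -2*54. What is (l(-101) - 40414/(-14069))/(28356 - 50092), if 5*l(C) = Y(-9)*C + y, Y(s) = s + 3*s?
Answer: -4542193/139001720 ≈ -0.032677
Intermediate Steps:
Y(s) = 4*s
y = -99 (y = 9 - 2*54 = 9 - 108 = -99)
l(C) = -99/5 - 36*C/5 (l(C) = ((4*(-9))*C - 99)/5 = (-36*C - 99)/5 = (-99 - 36*C)/5 = -99/5 - 36*C/5)
(l(-101) - 40414/(-14069))/(28356 - 50092) = ((-99/5 - 36/5*(-101)) - 40414/(-14069))/(28356 - 50092) = ((-99/5 + 3636/5) - 40414*(-1/14069))/(-21736) = (3537/5 + 3674/1279)*(-1/21736) = (4542193/6395)*(-1/21736) = -4542193/139001720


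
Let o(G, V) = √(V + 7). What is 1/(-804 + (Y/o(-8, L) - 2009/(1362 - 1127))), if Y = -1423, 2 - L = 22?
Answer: -583349195/585826471838 - 78585175*I*√13/585826471838 ≈ -0.00099577 - 0.00048366*I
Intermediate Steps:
L = -20 (L = 2 - 1*22 = 2 - 22 = -20)
o(G, V) = √(7 + V)
1/(-804 + (Y/o(-8, L) - 2009/(1362 - 1127))) = 1/(-804 + (-1423/√(7 - 20) - 2009/(1362 - 1127))) = 1/(-804 + (-1423*(-I*√13/13) - 2009/235)) = 1/(-804 + (-1423*(-I*√13/13) - 2009*1/235)) = 1/(-804 + (-(-1423)*I*√13/13 - 2009/235)) = 1/(-804 + (1423*I*√13/13 - 2009/235)) = 1/(-804 + (-2009/235 + 1423*I*√13/13)) = 1/(-190949/235 + 1423*I*√13/13)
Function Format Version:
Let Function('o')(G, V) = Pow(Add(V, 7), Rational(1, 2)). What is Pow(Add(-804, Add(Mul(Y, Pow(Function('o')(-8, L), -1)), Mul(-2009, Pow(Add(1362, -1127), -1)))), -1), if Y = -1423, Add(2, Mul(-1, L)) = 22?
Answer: Add(Rational(-583349195, 585826471838), Mul(Rational(-78585175, 585826471838), I, Pow(13, Rational(1, 2)))) ≈ Add(-0.00099577, Mul(-0.00048366, I))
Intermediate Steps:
L = -20 (L = Add(2, Mul(-1, 22)) = Add(2, -22) = -20)
Function('o')(G, V) = Pow(Add(7, V), Rational(1, 2))
Pow(Add(-804, Add(Mul(Y, Pow(Function('o')(-8, L), -1)), Mul(-2009, Pow(Add(1362, -1127), -1)))), -1) = Pow(Add(-804, Add(Mul(-1423, Pow(Pow(Add(7, -20), Rational(1, 2)), -1)), Mul(-2009, Pow(Add(1362, -1127), -1)))), -1) = Pow(Add(-804, Add(Mul(-1423, Pow(Pow(-13, Rational(1, 2)), -1)), Mul(-2009, Pow(235, -1)))), -1) = Pow(Add(-804, Add(Mul(-1423, Pow(Mul(I, Pow(13, Rational(1, 2))), -1)), Mul(-2009, Rational(1, 235)))), -1) = Pow(Add(-804, Add(Mul(-1423, Mul(Rational(-1, 13), I, Pow(13, Rational(1, 2)))), Rational(-2009, 235))), -1) = Pow(Add(-804, Add(Mul(Rational(1423, 13), I, Pow(13, Rational(1, 2))), Rational(-2009, 235))), -1) = Pow(Add(-804, Add(Rational(-2009, 235), Mul(Rational(1423, 13), I, Pow(13, Rational(1, 2))))), -1) = Pow(Add(Rational(-190949, 235), Mul(Rational(1423, 13), I, Pow(13, Rational(1, 2)))), -1)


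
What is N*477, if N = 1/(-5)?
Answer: -477/5 ≈ -95.400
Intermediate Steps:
N = -⅕ ≈ -0.20000
N*477 = -⅕*477 = -477/5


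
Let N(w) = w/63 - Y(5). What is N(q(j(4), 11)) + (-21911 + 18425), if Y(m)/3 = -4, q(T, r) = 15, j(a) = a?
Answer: -72949/21 ≈ -3473.8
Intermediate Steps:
Y(m) = -12 (Y(m) = 3*(-4) = -12)
N(w) = 12 + w/63 (N(w) = w/63 - 1*(-12) = w*(1/63) + 12 = w/63 + 12 = 12 + w/63)
N(q(j(4), 11)) + (-21911 + 18425) = (12 + (1/63)*15) + (-21911 + 18425) = (12 + 5/21) - 3486 = 257/21 - 3486 = -72949/21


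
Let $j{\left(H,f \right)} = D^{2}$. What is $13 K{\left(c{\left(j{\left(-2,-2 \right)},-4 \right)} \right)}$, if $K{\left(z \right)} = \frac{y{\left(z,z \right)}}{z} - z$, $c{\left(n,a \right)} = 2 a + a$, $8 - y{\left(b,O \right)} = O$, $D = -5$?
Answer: $\frac{403}{3} \approx 134.33$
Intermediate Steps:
$j{\left(H,f \right)} = 25$ ($j{\left(H,f \right)} = \left(-5\right)^{2} = 25$)
$y{\left(b,O \right)} = 8 - O$
$c{\left(n,a \right)} = 3 a$
$K{\left(z \right)} = - z + \frac{8 - z}{z}$ ($K{\left(z \right)} = \frac{8 - z}{z} - z = - z + \frac{8 - z}{z}$)
$13 K{\left(c{\left(j{\left(-2,-2 \right)},-4 \right)} \right)} = 13 \left(-1 - 3 \left(-4\right) + \frac{8}{3 \left(-4\right)}\right) = 13 \left(-1 - -12 + \frac{8}{-12}\right) = 13 \left(-1 + 12 + 8 \left(- \frac{1}{12}\right)\right) = 13 \left(-1 + 12 - \frac{2}{3}\right) = 13 \cdot \frac{31}{3} = \frac{403}{3}$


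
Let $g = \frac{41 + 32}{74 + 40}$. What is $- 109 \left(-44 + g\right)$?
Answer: $\frac{538787}{114} \approx 4726.2$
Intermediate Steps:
$g = \frac{73}{114} \approx 0.64035$
$- 109 \left(-44 + g\right) = - 109 \left(-44 + \frac{73}{114}\right) = \left(-109\right) \left(- \frac{4943}{114}\right) = \frac{538787}{114}$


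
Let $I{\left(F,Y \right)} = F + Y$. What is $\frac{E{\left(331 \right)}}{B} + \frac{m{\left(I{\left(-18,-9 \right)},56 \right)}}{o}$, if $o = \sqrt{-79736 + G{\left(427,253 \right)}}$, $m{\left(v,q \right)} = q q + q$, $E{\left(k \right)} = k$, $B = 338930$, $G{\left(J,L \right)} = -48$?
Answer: $\frac{331}{338930} - \frac{798 i \sqrt{19946}}{9973} \approx 0.0009766 - 11.301 i$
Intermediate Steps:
$m{\left(v,q \right)} = q + q^{2}$ ($m{\left(v,q \right)} = q^{2} + q = q + q^{2}$)
$o = 2 i \sqrt{19946}$ ($o = \sqrt{-79736 - 48} = \sqrt{-79784} = 2 i \sqrt{19946} \approx 282.46 i$)
$\frac{E{\left(331 \right)}}{B} + \frac{m{\left(I{\left(-18,-9 \right)},56 \right)}}{o} = \frac{331}{338930} + \frac{56 \left(1 + 56\right)}{2 i \sqrt{19946}} = 331 \cdot \frac{1}{338930} + 56 \cdot 57 \left(- \frac{i \sqrt{19946}}{39892}\right) = \frac{331}{338930} + 3192 \left(- \frac{i \sqrt{19946}}{39892}\right) = \frac{331}{338930} - \frac{798 i \sqrt{19946}}{9973}$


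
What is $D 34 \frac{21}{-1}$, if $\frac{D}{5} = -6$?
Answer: $21420$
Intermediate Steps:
$D = -30$ ($D = 5 \left(-6\right) = -30$)
$D 34 \frac{21}{-1} = \left(-30\right) 34 \frac{21}{-1} = - 1020 \cdot 21 \left(-1\right) = \left(-1020\right) \left(-21\right) = 21420$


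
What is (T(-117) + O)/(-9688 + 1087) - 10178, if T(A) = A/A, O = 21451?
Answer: -87562430/8601 ≈ -10181.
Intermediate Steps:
T(A) = 1
(T(-117) + O)/(-9688 + 1087) - 10178 = (1 + 21451)/(-9688 + 1087) - 10178 = 21452/(-8601) - 10178 = 21452*(-1/8601) - 10178 = -21452/8601 - 10178 = -87562430/8601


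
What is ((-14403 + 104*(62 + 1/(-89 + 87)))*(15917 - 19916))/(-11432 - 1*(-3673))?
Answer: -32019993/7759 ≈ -4126.8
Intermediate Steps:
((-14403 + 104*(62 + 1/(-89 + 87)))*(15917 - 19916))/(-11432 - 1*(-3673)) = ((-14403 + 104*(62 + 1/(-2)))*(-3999))/(-11432 + 3673) = ((-14403 + 104*(62 - ½))*(-3999))/(-7759) = ((-14403 + 104*(123/2))*(-3999))*(-1/7759) = ((-14403 + 6396)*(-3999))*(-1/7759) = -8007*(-3999)*(-1/7759) = 32019993*(-1/7759) = -32019993/7759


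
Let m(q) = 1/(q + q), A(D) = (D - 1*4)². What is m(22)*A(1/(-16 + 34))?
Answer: 5041/14256 ≈ 0.35361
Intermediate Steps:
A(D) = (-4 + D)² (A(D) = (D - 4)² = (-4 + D)²)
m(q) = 1/(2*q)
m(22)*A(1/(-16 + 34)) = ((½)/22)*(-4 + 1/(-16 + 34))² = ((½)*(1/22))*(-4 + 1/18)² = (-4 + 1/18)²/44 = (-71/18)²/44 = (1/44)*(5041/324) = 5041/14256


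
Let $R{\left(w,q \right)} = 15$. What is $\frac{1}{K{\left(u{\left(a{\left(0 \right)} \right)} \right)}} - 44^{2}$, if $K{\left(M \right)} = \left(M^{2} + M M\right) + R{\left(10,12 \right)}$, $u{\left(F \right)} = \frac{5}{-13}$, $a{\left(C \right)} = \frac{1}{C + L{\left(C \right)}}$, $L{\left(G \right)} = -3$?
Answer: $- \frac{5004391}{2585} \approx -1935.9$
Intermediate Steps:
$a{\left(C \right)} = \frac{1}{-3 + C}$ ($a{\left(C \right)} = \frac{1}{C - 3} = \frac{1}{-3 + C}$)
$u{\left(F \right)} = - \frac{5}{13}$ ($u{\left(F \right)} = 5 \left(- \frac{1}{13}\right) = - \frac{5}{13}$)
$K{\left(M \right)} = 15 + 2 M^{2}$ ($K{\left(M \right)} = \left(M^{2} + M M\right) + 15 = \left(M^{2} + M^{2}\right) + 15 = 2 M^{2} + 15 = 15 + 2 M^{2}$)
$\frac{1}{K{\left(u{\left(a{\left(0 \right)} \right)} \right)}} - 44^{2} = \frac{1}{15 + 2 \left(- \frac{5}{13}\right)^{2}} - 44^{2} = \frac{1}{15 + 2 \cdot \frac{25}{169}} - 1936 = \frac{1}{15 + \frac{50}{169}} - 1936 = \frac{1}{\frac{2585}{169}} - 1936 = \frac{169}{2585} - 1936 = - \frac{5004391}{2585}$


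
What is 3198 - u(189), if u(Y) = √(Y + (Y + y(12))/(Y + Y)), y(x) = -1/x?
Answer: 3198 - √12033994/252 ≈ 3184.2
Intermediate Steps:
u(Y) = √(Y + (-1/12 + Y)/(2*Y)) (u(Y) = √(Y + (Y - 1/12)/(Y + Y)) = √(Y + (Y - 1*1/12)/((2*Y))) = √(Y + (Y - 1/12)*(1/(2*Y))) = √(Y + (-1/12 + Y)*(1/(2*Y))) = √(Y + (-1/12 + Y)/(2*Y)))
3198 - u(189) = 3198 - √(72 - 6/189 + 144*189)/12 = 3198 - √(72 - 6*1/189 + 27216)/12 = 3198 - √(72 - 2/63 + 27216)/12 = 3198 - √(1719142/63)/12 = 3198 - √12033994/21/12 = 3198 - √12033994/252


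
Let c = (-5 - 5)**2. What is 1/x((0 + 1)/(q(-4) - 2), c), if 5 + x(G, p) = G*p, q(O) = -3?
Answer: -1/25 ≈ -0.040000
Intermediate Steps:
c = 100 (c = (-10)**2 = 100)
x(G, p) = -5 + G*p
1/x((0 + 1)/(q(-4) - 2), c) = 1/(-5 + ((0 + 1)/(-3 - 2))*100) = 1/(-5 + (1/(-5))*100) = 1/(-5 + (1*(-1/5))*100) = 1/(-5 - 1/5*100) = 1/(-5 - 20) = 1/(-25) = -1/25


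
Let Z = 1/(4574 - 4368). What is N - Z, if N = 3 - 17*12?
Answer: -41407/206 ≈ -201.00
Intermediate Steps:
Z = 1/206 ≈ 0.0048544
N = -201 (N = 3 - 204 = -201)
N - Z = -201 - 1*1/206 = -201 - 1/206 = -41407/206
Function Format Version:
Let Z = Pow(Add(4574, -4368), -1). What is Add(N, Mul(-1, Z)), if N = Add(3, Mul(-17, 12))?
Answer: Rational(-41407, 206) ≈ -201.00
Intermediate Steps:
Z = Rational(1, 206) (Z = Pow(206, -1) = Rational(1, 206) ≈ 0.0048544)
N = -201 (N = Add(3, -204) = -201)
Add(N, Mul(-1, Z)) = Add(-201, Mul(-1, Rational(1, 206))) = Add(-201, Rational(-1, 206)) = Rational(-41407, 206)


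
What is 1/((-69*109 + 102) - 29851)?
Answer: -1/37270 ≈ -2.6831e-5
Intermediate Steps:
1/((-69*109 + 102) - 29851) = 1/((-7521 + 102) - 29851) = 1/(-7419 - 29851) = 1/(-37270) = -1/37270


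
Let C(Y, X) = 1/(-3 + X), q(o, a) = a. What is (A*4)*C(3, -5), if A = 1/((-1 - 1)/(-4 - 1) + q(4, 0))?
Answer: -5/4 ≈ -1.2500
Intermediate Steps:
A = 5/2 (A = 1/((-1 - 1)/(-4 - 1) + 0) = 1/(-2/(-5) + 0) = 1/(-⅕*(-2) + 0) = 1/(⅖ + 0) = 1/(⅖) = 5/2 ≈ 2.5000)
(A*4)*C(3, -5) = ((5/2)*4)/(-3 - 5) = 10/(-8) = 10*(-⅛) = -5/4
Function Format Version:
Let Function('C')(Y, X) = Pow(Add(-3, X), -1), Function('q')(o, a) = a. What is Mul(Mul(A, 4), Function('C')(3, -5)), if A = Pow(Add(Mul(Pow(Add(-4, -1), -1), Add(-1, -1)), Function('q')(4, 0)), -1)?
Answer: Rational(-5, 4) ≈ -1.2500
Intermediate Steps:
A = Rational(5, 2) (A = Pow(Add(Mul(Pow(Add(-4, -1), -1), Add(-1, -1)), 0), -1) = Pow(Add(Mul(Pow(-5, -1), -2), 0), -1) = Pow(Add(Mul(Rational(-1, 5), -2), 0), -1) = Pow(Add(Rational(2, 5), 0), -1) = Pow(Rational(2, 5), -1) = Rational(5, 2) ≈ 2.5000)
Mul(Mul(A, 4), Function('C')(3, -5)) = Mul(Mul(Rational(5, 2), 4), Pow(Add(-3, -5), -1)) = Mul(10, Pow(-8, -1)) = Mul(10, Rational(-1, 8)) = Rational(-5, 4)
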